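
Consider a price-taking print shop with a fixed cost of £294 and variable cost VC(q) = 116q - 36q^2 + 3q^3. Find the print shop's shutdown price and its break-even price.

Shutdown price = £8; break-even price = £53

AVC = 116 - 36q + 3q^2; minimized at q = 6, giving min AVC = £8. That is the shutdown price.
ATC = 294/q + 116 - 36q + 3q^2. Setting dATC/dq = −294/q^2 − 36 + 6q = 0 gives q = 7 (since 6·7^3 − 36·7^2 = 294).
min ATC = 294/7 + 116 − 36·7 + 3·7^2 = £53. That is the break-even price.
For £8 ≤ P < £53 the firm produces at a loss; below £8 it shuts down.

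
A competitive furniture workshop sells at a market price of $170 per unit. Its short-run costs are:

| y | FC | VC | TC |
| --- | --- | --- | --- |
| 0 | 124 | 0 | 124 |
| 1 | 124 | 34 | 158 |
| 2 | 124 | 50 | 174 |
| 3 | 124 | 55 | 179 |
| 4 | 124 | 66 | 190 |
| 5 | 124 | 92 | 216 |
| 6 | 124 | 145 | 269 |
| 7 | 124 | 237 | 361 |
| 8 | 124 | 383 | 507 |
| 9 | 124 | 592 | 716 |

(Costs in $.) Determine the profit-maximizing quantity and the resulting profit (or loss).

y = 8; profit = $853

Tabulate TR − TC: y=0: -124; y=1: 12; y=2: 166; y=3: 331; y=4: 490; y=5: 634; y=6: 751; y=7: 829; y=8: 853; y=9: 814.
Profit is maximized at y = 8. AVC there is 383/8 = $47.88 ≤ P, so producing beats shutting down (which would give -$124).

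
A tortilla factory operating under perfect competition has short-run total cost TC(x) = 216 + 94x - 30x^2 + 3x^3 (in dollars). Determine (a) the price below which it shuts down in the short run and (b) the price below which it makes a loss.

AVC = 94 - 30x + 3x^2; minimized at x = 5, giving min AVC = $19. That is the shutdown price.
ATC = 216/x + 94 - 30x + 3x^2. Setting dATC/dx = −216/x^2 − 30 + 6x = 0 gives x = 6 (since 6·6^3 − 30·6^2 = 216).
min ATC = 216/6 + 94 − 30·6 + 3·6^2 = $58. That is the break-even price.
For $19 ≤ P < $58 the firm produces at a loss; below $19 it shuts down.

Shutdown price = $19; break-even price = $58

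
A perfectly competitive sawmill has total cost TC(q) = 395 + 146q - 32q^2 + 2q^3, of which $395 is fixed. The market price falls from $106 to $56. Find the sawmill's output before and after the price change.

Output falls from 10 to 9

MC = 146 - 64q + 6q^2; the shutdown threshold is min AVC = $18 (at q = 8).
With P = $106 above the shutdown price, P = MC gives q = 10.
At P = $56 ≥ min AVC, set P = MC: q = 9. The firm stays open but cuts output.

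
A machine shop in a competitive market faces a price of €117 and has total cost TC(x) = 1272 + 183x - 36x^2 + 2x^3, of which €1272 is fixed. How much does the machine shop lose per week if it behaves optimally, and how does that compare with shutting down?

AVC = 183 - 36x + 2x^2; min AVC = €21 at x = 9. Since P = €117 ≥ min AVC, the firm produces.
MC = 183 - 72x + 6x^2. Setting P = MC and taking the root on the rising branch gives x* = 11.
TR = 117·11 = 1287. TC = 1272 + 319 = 1591. Profit = 1287 − 1591 = -€304.
By producing, the firm covers all variable cost plus €968 of fixed cost; shutting down would lose the full €1272.

Profit = -€304 at x = 11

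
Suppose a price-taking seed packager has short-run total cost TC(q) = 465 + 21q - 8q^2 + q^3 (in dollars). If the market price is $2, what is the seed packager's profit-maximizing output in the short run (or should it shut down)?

Strip out fixed cost: VC = 21q - 8q^2 + q^3. Then AVC = 21 - 8q + q^2 and MC = 21 - 16q + 3q^2.
AVC hits its minimum where MC = AVC, at q = 4, giving min AVC = 21 - 8·4 + 4^2 = $5.
P = $2 lies below min AVC = $5; no output level covers variable cost.
Best response: produce nothing and absorb the $465 fixed cost.

Shut down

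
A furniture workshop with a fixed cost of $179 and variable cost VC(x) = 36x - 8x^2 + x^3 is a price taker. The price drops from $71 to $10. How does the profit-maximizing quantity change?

MC = 36 - 16x + 3x^2; the shutdown threshold is min AVC = $20 (at x = 4).
With P = $71 above the shutdown price, P = MC gives x = 7.
At P = $10 < min AVC = $20, price no longer covers variable cost at any output, so the firm shuts down: x = 0.

Output falls from 7 to 0 (the firm shuts down)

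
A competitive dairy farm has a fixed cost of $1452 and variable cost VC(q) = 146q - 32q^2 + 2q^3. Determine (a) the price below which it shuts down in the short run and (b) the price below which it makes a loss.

Shutdown price = min AVC. AVC = 146 - 32q + 2q^2, with vertex at q = 8 and minimum $18.
ATC = 1452/q + 146 - 32q + 2q^2. Setting dATC/dq = −1452/q^2 − 32 + 4q = 0 gives q = 11 (since 4·11^3 − 32·11^2 = 1452).
min ATC = 1452/11 + 146 − 32·11 + 2·11^2 = $168. That is the break-even price.
For $18 ≤ P < $168 the firm produces at a loss; below $18 it shuts down.

Shutdown price = $18; break-even price = $168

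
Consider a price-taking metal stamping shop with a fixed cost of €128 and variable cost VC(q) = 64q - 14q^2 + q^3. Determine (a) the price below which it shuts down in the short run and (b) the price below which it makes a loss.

AVC = 64 - 14q + q^2; minimized at q = 7, giving min AVC = €15. That is the shutdown price.
ATC = 128/q + 64 - 14q + q^2. Setting dATC/dq = −128/q^2 − 14 + 2q = 0 gives q = 8 (since 2·8^3 − 14·8^2 = 128).
min ATC = 128/8 + 64 − 14·8 + 8^2 = €32. That is the break-even price.
Between these two prices the firm operates at a loss; above €32 it earns a profit.

Shutdown price = €15; break-even price = €32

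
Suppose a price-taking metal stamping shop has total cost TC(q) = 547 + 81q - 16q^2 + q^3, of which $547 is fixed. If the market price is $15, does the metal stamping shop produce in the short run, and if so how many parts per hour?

Shut down

Strip out fixed cost: VC = 81q - 16q^2 + q^3. Then AVC = 81 - 16q + q^2 and MC = 81 - 32q + 3q^2.
AVC is minimized where dAVC/dq = -16 + 2q = 0, at q = 8; min AVC = 81 - 16·8 + 8^2 = $17.
With P < min AVC ($15 < $17), every unit sold adds to the loss.
Best response: produce nothing and absorb the $547 fixed cost.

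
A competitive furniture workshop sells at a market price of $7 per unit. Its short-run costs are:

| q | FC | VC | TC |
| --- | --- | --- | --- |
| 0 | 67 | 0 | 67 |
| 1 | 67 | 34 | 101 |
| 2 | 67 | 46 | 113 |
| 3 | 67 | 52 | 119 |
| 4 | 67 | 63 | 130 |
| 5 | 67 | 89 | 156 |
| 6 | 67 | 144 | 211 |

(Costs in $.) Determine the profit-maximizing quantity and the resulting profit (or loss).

q = 0 (shut down); profit = -$67

Compute π = P·q − TC at each output: q=0: -67; q=1: -94; q=2: -99; q=3: -98; q=4: -102; q=5: -121; q=6: -169.
Profit is highest at q = 0. Equivalently, the lowest AVC in the table is 63/4 ≈ $15.75 at q = 4, and P = $7 falls below it — price never covers variable cost, so the firm shuts down and loses only its fixed cost.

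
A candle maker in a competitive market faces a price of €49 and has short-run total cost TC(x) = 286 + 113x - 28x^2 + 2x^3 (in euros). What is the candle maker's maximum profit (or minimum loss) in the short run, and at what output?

Profit = -€30 at x = 8

AVC = 113 - 28x + 2x^2; min AVC = €15 at x = 7. Since P = €49 ≥ min AVC, the firm produces.
MC = 113 - 56x + 6x^2. Setting P = MC and taking the root on the rising branch gives x* = 8.
TR = 49·8 = 392. TC = 286 + 136 = 422. Profit = 392 − 422 = -€30.
By producing, the firm covers all variable cost plus €256 of fixed cost; shutting down would lose the full €286.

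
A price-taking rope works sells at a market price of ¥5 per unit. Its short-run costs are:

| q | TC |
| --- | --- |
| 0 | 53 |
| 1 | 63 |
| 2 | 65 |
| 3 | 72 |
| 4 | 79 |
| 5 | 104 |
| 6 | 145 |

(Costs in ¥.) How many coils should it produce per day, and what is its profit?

Profit at each row (π = 5q − TC): q=0: -53; q=1: -58; q=2: -55; q=3: -57; q=4: -59; q=5: -79; q=6: -115.
Profit is highest at q = 0. Equivalently, the lowest AVC in the table is 12/2 ≈ ¥6 at q = 2, and P = ¥5 falls below it — price never covers variable cost, so the firm shuts down and loses only its fixed cost.

q = 0 (shut down); profit = -¥53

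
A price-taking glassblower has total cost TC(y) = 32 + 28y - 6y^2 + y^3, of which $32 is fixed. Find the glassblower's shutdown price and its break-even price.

Shutdown price = $19; break-even price = $28

AVC = 28 - 6y + y^2; minimized at y = 3, giving min AVC = $19. That is the shutdown price.
ATC = 32/y + 28 - 6y + y^2. Setting dATC/dy = −32/y^2 − 6 + 2y = 0 gives y = 4 (since 2·4^3 − 6·4^2 = 32).
min ATC = 32/4 + 28 − 6·4 + 4^2 = $28. That is the break-even price.
Between these two prices the firm operates at a loss; above $28 it earns a profit.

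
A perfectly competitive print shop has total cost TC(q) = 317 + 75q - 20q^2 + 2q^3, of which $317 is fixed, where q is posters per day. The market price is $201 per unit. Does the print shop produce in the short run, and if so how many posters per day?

Produce at q = 9

Strip out fixed cost: VC = 75q - 20q^2 + 2q^3. Then AVC = 75 - 20q + 2q^2 and MC = 75 - 40q + 6q^2.
AVC is minimized where dAVC/dq = -20 + 4q = 0, at q = 5; min AVC = 75 - 20·5 + 2·5^2 = $25.
P = $201 exceeds min AVC = $25, so the firm stays open.
Solving P = MC: -126 - 40q + 6q^2 = 0 ⇒ q = -7/3 or 9. On the upward-sloping branch, q* = 9.
Check: AVC at q = 9 is $57 ≤ P, so revenue covers variable cost.
Profit = P·q − TC = 201·9 − 830 = $979.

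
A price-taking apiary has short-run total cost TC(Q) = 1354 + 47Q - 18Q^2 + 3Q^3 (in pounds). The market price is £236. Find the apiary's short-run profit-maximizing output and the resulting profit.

Profit = -£178 at Q = 7

AVC = 47 - 18Q + 3Q^2 has its minimum £20 at Q = 3; price £236 clears that bar, so the firm operates.
MC = 47 - 36Q + 9Q^2. Setting P = MC and taking the root on the rising branch gives Q* = 7.
TR = 236·7 = 1652. TC = 1354 + 476 = 1830. Profit = 1652 − 1830 = -£178.
That loss of £178 beats the £1354 the firm would lose by shutting down; producing recovers £1176 of fixed cost.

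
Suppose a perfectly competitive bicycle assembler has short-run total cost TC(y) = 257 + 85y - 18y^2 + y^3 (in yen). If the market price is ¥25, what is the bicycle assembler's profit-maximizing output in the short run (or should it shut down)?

Produce at y = 10

Strip out fixed cost: VC = 85y - 18y^2 + y^3. Then AVC = 85 - 18y + y^2 and MC = 85 - 36y + 3y^2.
AVC hits its minimum where MC = AVC, at y = 9, giving min AVC = 85 - 18·9 + 9^2 = ¥4.
Since P = ¥25 ≥ min AVC = ¥4, price covers variable cost and the firm should produce.
Solving P = MC: 60 - 36y + 3y^2 = 0 ⇒ y = 2 or 10. On the upward-sloping branch, y* = 10.
Check: AVC at y = 10 is ¥5 ≤ P, so revenue covers variable cost.
Profit = P·y − TC = 25·10 − 307 = -¥57, a loss, but smaller than the ¥257 fixed cost the firm would lose by shutting down.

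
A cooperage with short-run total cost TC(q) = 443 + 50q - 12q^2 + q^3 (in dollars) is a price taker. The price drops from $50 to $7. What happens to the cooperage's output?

AVC = 50 - 12q + q^2, minimized at q = 6 where min AVC = $14. MC = 50 - 24q + 3q^2.
With P = $50 above the shutdown price, P = MC gives q = 8.
At P = $7 < min AVC = $14, price no longer covers variable cost at any output, so the firm shuts down: q = 0.

Output falls from 8 to 0 (the firm shuts down)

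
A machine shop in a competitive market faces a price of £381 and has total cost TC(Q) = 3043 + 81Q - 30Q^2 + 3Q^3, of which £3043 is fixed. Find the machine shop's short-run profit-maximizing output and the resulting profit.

AVC = 81 - 30Q + 3Q^2; min AVC = £6 at Q = 5. Since P = £381 ≥ min AVC, the firm produces.
MC = 81 - 60Q + 9Q^2. Setting P = MC and taking the root on the rising branch gives Q* = 10.
TR = 381·10 = 3810. TC = 3043 + 810 = 3853. Profit = 3810 − 3853 = -£43.
By producing, the firm covers all variable cost plus £3000 of fixed cost; shutting down would lose the full £3043.

Profit = -£43 at Q = 10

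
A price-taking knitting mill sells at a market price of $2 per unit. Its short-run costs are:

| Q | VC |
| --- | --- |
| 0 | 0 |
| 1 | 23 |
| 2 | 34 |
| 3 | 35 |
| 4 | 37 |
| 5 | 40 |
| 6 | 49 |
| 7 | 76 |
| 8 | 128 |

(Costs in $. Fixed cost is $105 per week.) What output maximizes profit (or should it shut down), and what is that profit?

Profit at each row (π = 2Q − TC): Q=0: -105; Q=1: -126; Q=2: -135; Q=3: -134; Q=4: -134; Q=5: -135; Q=6: -142; Q=7: -167; Q=8: -217.
Profit is highest at Q = 0. Equivalently, the lowest AVC in the table is 40/5 ≈ $8 at Q = 5, and P = $2 falls below it — price never covers variable cost, so the firm shuts down and loses only its fixed cost.

Q = 0 (shut down); profit = -$105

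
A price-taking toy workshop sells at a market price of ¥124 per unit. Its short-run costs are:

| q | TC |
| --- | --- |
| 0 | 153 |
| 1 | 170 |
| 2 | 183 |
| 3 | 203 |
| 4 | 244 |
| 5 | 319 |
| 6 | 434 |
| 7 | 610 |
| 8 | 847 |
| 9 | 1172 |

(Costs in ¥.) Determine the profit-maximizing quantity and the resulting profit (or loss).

q = 6; profit = ¥310

Compute π = P·q − TC at each output: q=0: -153; q=1: -46; q=2: 65; q=3: 169; q=4: 252; q=5: 301; q=6: 310; q=7: 258; q=8: 145; q=9: -56.
Profit is maximized at q = 6. AVC there is 281/6 = ¥46.83 ≤ P, so producing beats shutting down (which would give -¥153).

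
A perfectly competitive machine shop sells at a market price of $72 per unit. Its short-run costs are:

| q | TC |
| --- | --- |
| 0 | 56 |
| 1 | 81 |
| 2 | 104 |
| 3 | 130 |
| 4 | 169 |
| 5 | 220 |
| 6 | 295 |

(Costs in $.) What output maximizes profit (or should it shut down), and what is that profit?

Profit at each row (π = 72q − TC): q=0: -56; q=1: -9; q=2: 40; q=3: 86; q=4: 119; q=5: 140; q=6: 137.
Profit is maximized at q = 5. AVC there is 164/5 = $32.80 ≤ P, so producing beats shutting down (which would give -$56).

q = 5; profit = $140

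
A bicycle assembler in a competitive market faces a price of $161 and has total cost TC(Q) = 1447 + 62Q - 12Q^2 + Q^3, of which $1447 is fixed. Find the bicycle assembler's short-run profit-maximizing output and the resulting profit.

AVC = 62 - 12Q + Q^2; min AVC = $26 at Q = 6. Since P = $161 ≥ min AVC, the firm produces.
With MC = 62 - 24Q + 3Q^2, P = MC on the upward-sloping part at Q* = 11.
TR = 161·11 = 1771. TC = 1447 + 561 = 2008. Profit = 1771 − 2008 = -$237.
By producing, the firm covers all variable cost plus $1210 of fixed cost; shutting down would lose the full $1447.

Profit = -$237 at Q = 11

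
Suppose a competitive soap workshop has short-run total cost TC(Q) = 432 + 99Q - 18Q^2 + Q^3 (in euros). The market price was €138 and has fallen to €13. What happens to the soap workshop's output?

AVC = 99 - 18Q + Q^2, minimized at Q = 9 where min AVC = €18. MC = 99 - 36Q + 3Q^2.
At P = €138 ≥ min AVC, set P = MC on the rising branch: Q = 13.
At P = €13 < min AVC = €18, price no longer covers variable cost at any output, so the firm shuts down: Q = 0.

Output falls from 13 to 0 (the firm shuts down)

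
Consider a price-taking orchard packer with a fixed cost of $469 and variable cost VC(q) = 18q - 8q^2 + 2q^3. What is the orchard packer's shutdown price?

$10 per unit

Short-run supply begins at min AVC. From VC = 18q - 8q^2 + 2q^3, AVC = 18 - 8q + 2q^2.
At the minimum of AVC, MC = AVC. MC = 18 - 16q + 6q^2; setting MC = AVC gives 4q^2 - 8q = 0, so q = 2. min AVC = 10.
For P < $10 the firm produces nothing.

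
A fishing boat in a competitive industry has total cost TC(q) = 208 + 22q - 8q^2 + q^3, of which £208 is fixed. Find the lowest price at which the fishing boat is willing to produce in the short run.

£6 per unit

Short-run supply begins at min AVC. From VC = 22q - 8q^2 + q^3, AVC = 22 - 8q + q^2.
At the minimum of AVC, MC = AVC. MC = 22 - 16q + 3q^2; setting MC = AVC gives 2q^2 - 8q = 0, so q = 4. min AVC = 6.
For P < £6 the firm produces nothing.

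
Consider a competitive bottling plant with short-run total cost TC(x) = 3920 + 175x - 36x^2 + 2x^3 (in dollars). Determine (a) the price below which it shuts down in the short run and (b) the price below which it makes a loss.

AVC = 175 - 36x + 2x^2; minimized at x = 9, giving min AVC = $13. That is the shutdown price.
ATC = 3920/x + 175 - 36x + 2x^2. Setting dATC/dx = −3920/x^2 − 36 + 4x = 0 gives x = 14 (since 4·14^3 − 36·14^2 = 3920).
min ATC = 3920/14 + 175 − 36·14 + 2·14^2 = $343. That is the break-even price.
Between these two prices the firm operates at a loss; above $343 it earns a profit.

Shutdown price = $13; break-even price = $343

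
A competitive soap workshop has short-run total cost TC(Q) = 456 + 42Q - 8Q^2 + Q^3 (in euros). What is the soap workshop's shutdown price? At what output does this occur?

€26 per unit, at Q = 4

The firm shuts down when price falls below the minimum of average variable cost. AVC = VC/Q = 42 - 8Q + Q^2.
dAVC/dQ = -8 + 2Q = 0 gives Q = 4. min AVC = 42 - 8·4 + 4^2 = 26.
So the shutdown price is €26.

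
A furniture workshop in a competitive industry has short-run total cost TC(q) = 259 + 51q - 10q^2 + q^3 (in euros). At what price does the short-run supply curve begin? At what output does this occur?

€26 per unit, at q = 5

The firm shuts down when price falls below the minimum of average variable cost. AVC = VC/q = 51 - 10q + q^2.
dAVC/dq = -10 + 2q = 0 gives q = 5. min AVC = 51 - 10·5 + 5^2 = 26.
For P < €26 the firm produces nothing.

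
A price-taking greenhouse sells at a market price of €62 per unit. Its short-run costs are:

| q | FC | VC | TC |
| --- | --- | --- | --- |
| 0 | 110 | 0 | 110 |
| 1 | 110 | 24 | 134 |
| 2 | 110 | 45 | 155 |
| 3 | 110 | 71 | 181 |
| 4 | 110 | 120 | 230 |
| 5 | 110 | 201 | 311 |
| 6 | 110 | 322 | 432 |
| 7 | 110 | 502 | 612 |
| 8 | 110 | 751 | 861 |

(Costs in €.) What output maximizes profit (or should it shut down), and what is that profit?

Tabulate TR − TC: q=0: -110; q=1: -72; q=2: -31; q=3: 5; q=4: 18; q=5: -1; q=6: -60; q=7: -178; q=8: -365.
Profit is maximized at q = 4. AVC there is 120/4 = €30 ≤ P, so producing beats shutting down (which would give -€110).

q = 4; profit = €18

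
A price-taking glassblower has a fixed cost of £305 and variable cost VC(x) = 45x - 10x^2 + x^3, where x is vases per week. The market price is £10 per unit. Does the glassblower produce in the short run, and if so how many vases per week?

Shut down

Strip out fixed cost: VC = 45x - 10x^2 + x^3. Then AVC = 45 - 10x + x^2 and MC = 45 - 20x + 3x^2.
AVC is minimized where dAVC/dx = -10 + 2x = 0, at x = 5; min AVC = 45 - 10·5 + 5^2 = £20.
Since P = £10 < min AVC = £20, price fails to cover variable cost at any output.
Best response: produce nothing and absorb the £305 fixed cost.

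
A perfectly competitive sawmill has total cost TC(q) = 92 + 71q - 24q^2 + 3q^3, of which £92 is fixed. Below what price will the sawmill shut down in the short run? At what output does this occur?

£23 per unit, at q = 4

Short-run supply begins at min AVC. From VC = 71q - 24q^2 + 3q^3, AVC = 71 - 24q + 3q^2.
At the minimum of AVC, MC = AVC. MC = 71 - 48q + 9q^2; setting MC = AVC gives 6q^2 - 24q = 0, so q = 4. min AVC = 23.
So the shutdown price is £23.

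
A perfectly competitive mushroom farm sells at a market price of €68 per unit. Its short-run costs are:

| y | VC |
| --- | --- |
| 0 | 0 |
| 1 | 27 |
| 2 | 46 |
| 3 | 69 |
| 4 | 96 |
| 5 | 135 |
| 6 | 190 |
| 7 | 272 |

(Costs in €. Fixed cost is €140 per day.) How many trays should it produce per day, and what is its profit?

y = 6; profit = €78

Tabulate TR − TC: y=0: -140; y=1: -99; y=2: -50; y=3: -5; y=4: 36; y=5: 65; y=6: 78; y=7: 64.
Profit is maximized at y = 6. AVC there is 190/6 = €31.67 ≤ P, so producing beats shutting down (which would give -€140).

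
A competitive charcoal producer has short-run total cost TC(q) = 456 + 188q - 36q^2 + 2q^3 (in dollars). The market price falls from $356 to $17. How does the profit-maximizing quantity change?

Output falls from 14 to 0 (the firm shuts down)

MC = 188 - 72q + 6q^2; the shutdown threshold is min AVC = $26 (at q = 9).
At P = $356 ≥ min AVC, set P = MC on the rising branch: q = 14.
At P = $17 < min AVC = $26, price no longer covers variable cost at any output, so the firm shuts down: q = 0.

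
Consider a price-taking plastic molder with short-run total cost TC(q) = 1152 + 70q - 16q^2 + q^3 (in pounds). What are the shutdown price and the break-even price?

AVC = 70 - 16q + q^2; minimized at q = 8, giving min AVC = £6. That is the shutdown price.
ATC = 1152/q + 70 - 16q + q^2. Setting dATC/dq = −1152/q^2 − 16 + 2q = 0 gives q = 12 (since 2·12^3 − 16·12^2 = 1152).
min ATC = 1152/12 + 70 − 16·12 + 12^2 = £118. That is the break-even price.
Between these two prices the firm operates at a loss; above £118 it earns a profit.

Shutdown price = £6; break-even price = £118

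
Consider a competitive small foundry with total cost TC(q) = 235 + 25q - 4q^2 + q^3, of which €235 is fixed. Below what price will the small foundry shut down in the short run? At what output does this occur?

The firm shuts down when price falls below the minimum of average variable cost. AVC = VC/q = 25 - 4q + q^2.
dAVC/dq = -4 + 2q = 0 gives q = 2. min AVC = 25 - 4·2 + 2^2 = 21.
So the shutdown price is €21.

€21 per unit, at q = 2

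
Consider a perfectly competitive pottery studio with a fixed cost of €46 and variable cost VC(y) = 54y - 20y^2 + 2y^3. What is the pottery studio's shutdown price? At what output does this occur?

Short-run supply begins at min AVC. From VC = 54y - 20y^2 + 2y^3, AVC = 54 - 20y + 2y^2.
At the minimum of AVC, MC = AVC. MC = 54 - 40y + 6y^2; setting MC = AVC gives 4y^2 - 20y = 0, so y = 5. min AVC = 4.
For P < €4 the firm produces nothing.

€4 per unit, at y = 5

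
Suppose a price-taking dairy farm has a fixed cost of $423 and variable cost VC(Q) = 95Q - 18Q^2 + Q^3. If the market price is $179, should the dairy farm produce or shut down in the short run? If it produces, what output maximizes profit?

Produce at Q = 14

Variable cost is VC = 95Q - 18Q^2 + Q^3, so AVC = VC/Q = 95 - 18Q + Q^2 and MC = dTC/dQ = 95 - 36Q + 3Q^2.
AVC hits its minimum where MC = AVC, at Q = 9, giving min AVC = 95 - 18·9 + 9^2 = $14.
P = $179 exceeds min AVC = $14, so the firm stays open.
Solving P = MC: -84 - 36Q + 3Q^2 = 0 ⇒ Q = -2 or 14. On the upward-sloping branch, Q* = 14.
Check: AVC at Q = 14 is $39 ≤ P, so revenue covers variable cost.
Profit = P·Q − TC = 179·14 − 969 = $1537.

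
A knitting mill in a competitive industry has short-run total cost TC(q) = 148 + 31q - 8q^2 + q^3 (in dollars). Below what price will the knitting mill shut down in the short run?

$15 per unit

The firm shuts down when price falls below the minimum of average variable cost. AVC = VC/q = 31 - 8q + q^2.
At the minimum of AVC, MC = AVC. MC = 31 - 16q + 3q^2; setting MC = AVC gives 2q^2 - 8q = 0, so q = 4. min AVC = 15.
The firm shuts down for any P below $15.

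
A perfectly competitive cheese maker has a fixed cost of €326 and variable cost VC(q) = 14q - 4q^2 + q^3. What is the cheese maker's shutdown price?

€10 per unit

The firm shuts down when price falls below the minimum of average variable cost. AVC = VC/q = 14 - 4q + q^2.
At the minimum of AVC, MC = AVC. MC = 14 - 8q + 3q^2; setting MC = AVC gives 2q^2 - 4q = 0, so q = 2. min AVC = 10.
The firm shuts down for any P below €10.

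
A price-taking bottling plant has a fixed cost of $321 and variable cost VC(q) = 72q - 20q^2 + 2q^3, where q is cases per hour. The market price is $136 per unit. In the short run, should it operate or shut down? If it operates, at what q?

Produce at q = 8

From TC, MC = TC'(q) = 72 - 40q + 6q^2 and AVC = VC/q = 72 - 20q + 2q^2.
AVC is minimized where dAVC/dq = -20 + 4q = 0, at q = 5; min AVC = 72 - 20·5 + 2·5^2 = $22.
P = $136 exceeds min AVC = $22, so the firm stays open.
Set P = MC: 136 = 72 - 40q + 6q^2 → -64 - 40q + 6q^2 = 0. The roots are q = -4/3 and q = 8; the profit-maximizing output is on the rising part of MC, so q* = 8.
Check: AVC at q = 8 is $40 ≤ P, so revenue covers variable cost.
Profit = P·q − TC = 136·8 − 641 = $447.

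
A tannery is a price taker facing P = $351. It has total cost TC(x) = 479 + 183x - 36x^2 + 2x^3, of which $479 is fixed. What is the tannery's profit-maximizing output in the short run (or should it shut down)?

Variable cost is VC = 183x - 36x^2 + 2x^3, so AVC = VC/x = 183 - 36x + 2x^2 and MC = dTC/dx = 183 - 72x + 6x^2.
AVC hits its minimum where MC = AVC, at x = 9, giving min AVC = 183 - 36·9 + 2·9^2 = $21.
Since P = $351 ≥ min AVC = $21, price covers variable cost and the firm should produce.
Set P = MC: 351 = 183 - 72x + 6x^2 → -168 - 72x + 6x^2 = 0. The roots are x = -2 and x = 14; the profit-maximizing output is on the rising part of MC, so x* = 14.
Check: AVC at x = 14 is $71 ≤ P, so revenue covers variable cost.
Profit = P·x − TC = 351·14 − 1473 = $3441.

Produce at x = 14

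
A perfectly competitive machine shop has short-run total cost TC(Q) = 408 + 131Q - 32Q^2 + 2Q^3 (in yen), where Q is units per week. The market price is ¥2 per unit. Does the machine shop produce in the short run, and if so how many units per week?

Shut down

Strip out fixed cost: VC = 131Q - 32Q^2 + 2Q^3. Then AVC = 131 - 32Q + 2Q^2 and MC = 131 - 64Q + 6Q^2.
The AVC parabola has its vertex at Q = 32/4 = 8, where AVC = 131 - 32·8 + 2·8^2 = ¥3.
Since P = ¥2 < min AVC = ¥3, price fails to cover variable cost at any output.
Best response: produce nothing and absorb the ¥408 fixed cost.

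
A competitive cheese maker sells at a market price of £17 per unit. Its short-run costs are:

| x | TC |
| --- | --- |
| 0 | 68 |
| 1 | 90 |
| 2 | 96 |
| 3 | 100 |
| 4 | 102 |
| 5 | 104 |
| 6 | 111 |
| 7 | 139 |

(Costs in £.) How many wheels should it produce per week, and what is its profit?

Profit at each row (π = 17x − TC): x=0: -68; x=1: -73; x=2: -62; x=3: -49; x=4: -34; x=5: -19; x=6: -9; x=7: -20.
Profit is maximized at x = 6. AVC there is 43/6 = £7.17 ≤ P, so producing beats shutting down (which would give -£68).

x = 6; profit = -£9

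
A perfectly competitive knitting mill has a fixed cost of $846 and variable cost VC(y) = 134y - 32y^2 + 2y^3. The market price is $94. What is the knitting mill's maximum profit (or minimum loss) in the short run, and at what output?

Profit = -$46 at y = 10

AVC = 134 - 32y + 2y^2; min AVC = $6 at y = 8. Since P = $94 ≥ min AVC, the firm produces.
With MC = 134 - 64y + 6y^2, P = MC on the upward-sloping part at y* = 10.
TR = 94·10 = 940. TC = 846 + 140 = 986. Profit = 940 − 986 = -$46.
Shutting down would mean losing the fixed cost of $846, so operating at a loss of $46 is better by $800.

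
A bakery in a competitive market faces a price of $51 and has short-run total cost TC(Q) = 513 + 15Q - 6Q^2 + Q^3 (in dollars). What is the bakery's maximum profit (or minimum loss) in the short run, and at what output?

AVC = 15 - 6Q + Q^2 has its minimum $6 at Q = 3; price $51 clears that bar, so the firm operates.
With MC = 15 - 12Q + 3Q^2, P = MC on the upward-sloping part at Q* = 6.
TR = 51·6 = 306. TC = 513 + 90 = 603. Profit = 306 − 603 = -$297.
Shutting down would mean losing the fixed cost of $513, so operating at a loss of $297 is better by $216.

Profit = -$297 at Q = 6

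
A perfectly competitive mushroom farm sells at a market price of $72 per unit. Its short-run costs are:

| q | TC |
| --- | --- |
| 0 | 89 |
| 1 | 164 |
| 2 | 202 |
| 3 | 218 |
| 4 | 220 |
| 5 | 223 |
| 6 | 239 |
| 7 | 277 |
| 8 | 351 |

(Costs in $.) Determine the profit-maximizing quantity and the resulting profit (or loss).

Tabulate TR − TC: q=0: -89; q=1: -92; q=2: -58; q=3: -2; q=4: 68; q=5: 137; q=6: 193; q=7: 227; q=8: 225.
Profit is maximized at q = 7. AVC there is 188/7 = $26.86 ≤ P, so producing beats shutting down (which would give -$89).

q = 7; profit = $227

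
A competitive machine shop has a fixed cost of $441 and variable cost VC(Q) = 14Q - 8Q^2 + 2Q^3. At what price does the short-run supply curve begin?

$6 per unit

The firm shuts down when price falls below the minimum of average variable cost. AVC = VC/Q = 14 - 8Q + 2Q^2.
At the minimum of AVC, MC = AVC. MC = 14 - 16Q + 6Q^2; setting MC = AVC gives 4Q^2 - 8Q = 0, so Q = 2. min AVC = 6.
So the shutdown price is $6.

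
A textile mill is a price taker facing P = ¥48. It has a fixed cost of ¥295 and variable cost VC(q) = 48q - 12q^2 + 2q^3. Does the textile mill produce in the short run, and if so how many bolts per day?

Variable cost is VC = 48q - 12q^2 + 2q^3, so AVC = VC/q = 48 - 12q + 2q^2 and MC = dTC/dq = 48 - 24q + 6q^2.
AVC is minimized where dAVC/dq = -12 + 4q = 0, at q = 3; min AVC = 48 - 12·3 + 2·3^2 = ¥30.
P = ¥48 exceeds min AVC = ¥30, so the firm stays open.
P = MC gives -24q + 6q^2 = 0, with roots 0 and 4. Take the larger (rising MC): q* = 4.
Check: AVC at q = 4 is ¥32 ≤ P, so revenue covers variable cost.
Profit = P·q − TC = 48·4 − 423 = -¥231, a loss, but smaller than the ¥295 fixed cost the firm would lose by shutting down.

Produce at q = 4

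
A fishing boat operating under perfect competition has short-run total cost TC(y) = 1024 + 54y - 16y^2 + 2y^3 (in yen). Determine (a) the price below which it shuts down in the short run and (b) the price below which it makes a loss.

Shutdown price = min AVC. AVC = 54 - 16y + 2y^2, with vertex at y = 4 and minimum ¥22.
ATC = 1024/y + 54 - 16y + 2y^2. Setting dATC/dy = −1024/y^2 − 16 + 4y = 0 gives y = 8 (since 4·8^3 − 16·8^2 = 1024).
min ATC = 1024/8 + 54 − 16·8 + 2·8^2 = ¥182. That is the break-even price.
For ¥22 ≤ P < ¥182 the firm produces at a loss; below ¥22 it shuts down.

Shutdown price = ¥22; break-even price = ¥182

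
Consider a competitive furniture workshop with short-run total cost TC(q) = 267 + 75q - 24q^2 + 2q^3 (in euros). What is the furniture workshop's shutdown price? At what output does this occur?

€3 per unit, at q = 6

The shutdown price is the minimum of AVC. VC = 75q - 24q^2 + 2q^3, so AVC = 75 - 24q + 2q^2.
At the minimum of AVC, MC = AVC. MC = 75 - 48q + 6q^2; setting MC = AVC gives 4q^2 - 24q = 0, so q = 6. min AVC = 3.
The firm shuts down for any P below €3.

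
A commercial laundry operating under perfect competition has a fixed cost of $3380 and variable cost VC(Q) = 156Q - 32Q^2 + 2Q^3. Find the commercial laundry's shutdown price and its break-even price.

Shutdown price = min AVC. AVC = 156 - 32Q + 2Q^2, with vertex at Q = 8 and minimum $28.
ATC = 3380/Q + 156 - 32Q + 2Q^2. Setting dATC/dQ = −3380/Q^2 − 32 + 4Q = 0 gives Q = 13 (since 4·13^3 − 32·13^2 = 3380).
min ATC = 3380/13 + 156 − 32·13 + 2·13^2 = $338. That is the break-even price.
For $28 ≤ P < $338 the firm produces at a loss; below $28 it shuts down.

Shutdown price = $28; break-even price = $338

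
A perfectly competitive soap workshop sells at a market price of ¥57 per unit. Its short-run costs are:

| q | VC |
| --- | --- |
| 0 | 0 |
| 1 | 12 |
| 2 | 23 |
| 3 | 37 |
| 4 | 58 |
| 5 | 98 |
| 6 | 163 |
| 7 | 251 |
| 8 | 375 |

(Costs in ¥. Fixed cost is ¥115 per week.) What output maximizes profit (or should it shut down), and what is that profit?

q = 5; profit = ¥72

Compute π = P·q − TC at each output: q=0: -115; q=1: -70; q=2: -24; q=3: 19; q=4: 55; q=5: 72; q=6: 64; q=7: 33; q=8: -34.
Profit is maximized at q = 5. AVC there is 98/5 = ¥19.60 ≤ P, so producing beats shutting down (which would give -¥115).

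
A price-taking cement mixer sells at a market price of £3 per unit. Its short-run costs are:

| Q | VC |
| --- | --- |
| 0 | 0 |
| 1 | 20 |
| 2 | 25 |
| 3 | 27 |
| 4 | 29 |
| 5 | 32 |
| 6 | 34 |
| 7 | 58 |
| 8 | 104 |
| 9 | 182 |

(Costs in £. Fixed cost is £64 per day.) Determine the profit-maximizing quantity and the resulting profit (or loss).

Compute π = P·Q − TC at each output: Q=0: -64; Q=1: -81; Q=2: -83; Q=3: -82; Q=4: -81; Q=5: -81; Q=6: -80; Q=7: -101; Q=8: -144; Q=9: -219.
Profit is highest at Q = 0. Equivalently, the lowest AVC in the table is 34/6 ≈ £5.67 at Q = 6, and P = £3 falls below it — price never covers variable cost, so the firm shuts down and loses only its fixed cost.

Q = 0 (shut down); profit = -£64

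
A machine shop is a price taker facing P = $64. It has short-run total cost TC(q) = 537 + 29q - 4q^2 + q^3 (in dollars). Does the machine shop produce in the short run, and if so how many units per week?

Produce at q = 5

From TC, MC = TC'(q) = 29 - 8q + 3q^2 and AVC = VC/q = 29 - 4q + q^2.
The AVC parabola has its vertex at q = 4/2 = 2, where AVC = 29 - 4·2 + 2^2 = $25.
Since P = $64 ≥ min AVC = $25, price covers variable cost and the firm should produce.
Set P = MC: 64 = 29 - 8q + 3q^2 → -35 - 8q + 3q^2 = 0. The roots are q = -7/3 and q = 5; the profit-maximizing output is on the rising part of MC, so q* = 5.
Check: AVC at q = 5 is $34 ≤ P, so revenue covers variable cost.
Profit = P·q − TC = 64·5 − 707 = -$387, a loss, but smaller than the $537 fixed cost the firm would lose by shutting down.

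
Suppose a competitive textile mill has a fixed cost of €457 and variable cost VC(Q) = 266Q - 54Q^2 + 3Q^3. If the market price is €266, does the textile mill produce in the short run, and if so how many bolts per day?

Produce at Q = 12

From TC, MC = TC'(Q) = 266 - 108Q + 9Q^2 and AVC = VC/Q = 266 - 54Q + 3Q^2.
AVC is minimized where dAVC/dQ = -54 + 6Q = 0, at Q = 9; min AVC = 266 - 54·9 + 3·9^2 = €23.
Because €266 ≥ €23, revenue can cover variable cost; the firm operates.
Solving P = MC: -108Q + 9Q^2 = 0 ⇒ Q = 0 or 12. On the upward-sloping branch, Q* = 12.
Check: AVC at Q = 12 is €50 ≤ P, so revenue covers variable cost.
Profit = P·Q − TC = 266·12 − 1057 = €2135.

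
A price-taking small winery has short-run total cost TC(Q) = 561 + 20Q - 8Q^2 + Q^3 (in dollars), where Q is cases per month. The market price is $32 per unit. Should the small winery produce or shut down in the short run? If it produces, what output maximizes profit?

Variable cost is VC = 20Q - 8Q^2 + Q^3, so AVC = VC/Q = 20 - 8Q + Q^2 and MC = dTC/dQ = 20 - 16Q + 3Q^2.
AVC is minimized where dAVC/dQ = -8 + 2Q = 0, at Q = 4; min AVC = 20 - 8·4 + 4^2 = $4.
P = $32 exceeds min AVC = $4, so the firm stays open.
Solving P = MC: -12 - 16Q + 3Q^2 = 0 ⇒ Q = -2/3 or 6. On the upward-sloping branch, Q* = 6.
Check: AVC at Q = 6 is $8 ≤ P, so revenue covers variable cost.
Profit = P·Q − TC = 32·6 − 609 = -$417, a loss, but smaller than the $561 fixed cost the firm would lose by shutting down.

Produce at Q = 6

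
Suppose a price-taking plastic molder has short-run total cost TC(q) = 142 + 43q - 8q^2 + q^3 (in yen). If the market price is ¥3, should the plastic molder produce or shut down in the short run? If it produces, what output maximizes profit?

From TC, MC = TC'(q) = 43 - 16q + 3q^2 and AVC = VC/q = 43 - 8q + q^2.
AVC is minimized where dAVC/dq = -8 + 2q = 0, at q = 4; min AVC = 43 - 8·4 + 4^2 = ¥27.
With P < min AVC (¥3 < ¥27), every unit sold adds to the loss.
Best response: produce nothing and absorb the ¥142 fixed cost.

Shut down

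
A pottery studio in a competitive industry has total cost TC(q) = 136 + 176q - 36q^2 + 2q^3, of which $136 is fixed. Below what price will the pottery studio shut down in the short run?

The firm shuts down when price falls below the minimum of average variable cost. AVC = VC/q = 176 - 36q + 2q^2.
dAVC/dq = -36 + 4q = 0 gives q = 9. min AVC = 176 - 36·9 + 2·9^2 = 14.
So the shutdown price is $14.

$14 per unit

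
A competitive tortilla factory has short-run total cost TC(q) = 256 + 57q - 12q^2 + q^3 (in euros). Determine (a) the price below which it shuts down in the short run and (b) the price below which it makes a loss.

Shutdown price = €21; break-even price = €57

AVC = 57 - 12q + q^2; minimized at q = 6, giving min AVC = €21. That is the shutdown price.
ATC = 256/q + 57 - 12q + q^2. Setting dATC/dq = −256/q^2 − 12 + 2q = 0 gives q = 8 (since 2·8^3 − 12·8^2 = 256).
min ATC = 256/8 + 57 − 12·8 + 8^2 = €57. That is the break-even price.
For €21 ≤ P < €57 the firm produces at a loss; below €21 it shuts down.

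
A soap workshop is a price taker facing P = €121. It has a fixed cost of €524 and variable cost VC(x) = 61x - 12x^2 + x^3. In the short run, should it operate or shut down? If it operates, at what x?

Strip out fixed cost: VC = 61x - 12x^2 + x^3. Then AVC = 61 - 12x + x^2 and MC = 61 - 24x + 3x^2.
AVC hits its minimum where MC = AVC, at x = 6, giving min AVC = 61 - 12·6 + 6^2 = €25.
P = €121 exceeds min AVC = €25, so the firm stays open.
P = MC gives -60 - 24x + 3x^2 = 0, with roots -2 and 10. Take the larger (rising MC): x* = 10.
Check: AVC at x = 10 is €41 ≤ P, so revenue covers variable cost.
Profit = P·x − TC = 121·10 − 934 = €276.

Produce at x = 10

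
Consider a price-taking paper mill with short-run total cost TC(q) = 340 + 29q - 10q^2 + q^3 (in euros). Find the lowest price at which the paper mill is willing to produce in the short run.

€4 per unit

Short-run supply begins at min AVC. From VC = 29q - 10q^2 + q^3, AVC = 29 - 10q + q^2.
dAVC/dq = -10 + 2q = 0 gives q = 5. min AVC = 29 - 10·5 + 5^2 = 4.
For P < €4 the firm produces nothing.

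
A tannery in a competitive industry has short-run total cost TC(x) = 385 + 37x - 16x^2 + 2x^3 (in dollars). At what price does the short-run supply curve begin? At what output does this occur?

$5 per unit, at x = 4

Short-run supply begins at min AVC. From VC = 37x - 16x^2 + 2x^3, AVC = 37 - 16x + 2x^2.
At the minimum of AVC, MC = AVC. MC = 37 - 32x + 6x^2; setting MC = AVC gives 4x^2 - 16x = 0, so x = 4. min AVC = 5.
For P < $5 the firm produces nothing.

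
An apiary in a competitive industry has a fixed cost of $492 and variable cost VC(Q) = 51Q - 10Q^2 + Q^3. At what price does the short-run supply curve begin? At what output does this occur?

$26 per unit, at Q = 5

The firm shuts down when price falls below the minimum of average variable cost. AVC = VC/Q = 51 - 10Q + Q^2.
dAVC/dQ = -10 + 2Q = 0 gives Q = 5. min AVC = 51 - 10·5 + 5^2 = 26.
So the shutdown price is $26.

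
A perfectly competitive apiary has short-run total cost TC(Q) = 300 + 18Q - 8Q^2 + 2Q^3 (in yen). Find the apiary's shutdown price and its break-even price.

Shutdown price = min AVC. AVC = 18 - 8Q + 2Q^2, with vertex at Q = 2 and minimum ¥10.
ATC = 300/Q + 18 - 8Q + 2Q^2. Setting dATC/dQ = −300/Q^2 − 8 + 4Q = 0 gives Q = 5 (since 4·5^3 − 8·5^2 = 300).
min ATC = 300/5 + 18 − 8·5 + 2·5^2 = ¥88. That is the break-even price.
For ¥10 ≤ P < ¥88 the firm produces at a loss; below ¥10 it shuts down.

Shutdown price = ¥10; break-even price = ¥88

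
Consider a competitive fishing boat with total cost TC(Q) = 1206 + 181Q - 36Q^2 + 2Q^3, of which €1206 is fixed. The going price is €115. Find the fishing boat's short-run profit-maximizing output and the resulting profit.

Profit = -€238 at Q = 11

AVC = 181 - 36Q + 2Q^2; min AVC = €19 at Q = 9. Since P = €115 ≥ min AVC, the firm produces.
MC = 181 - 72Q + 6Q^2. Setting P = MC and taking the root on the rising branch gives Q* = 11.
TR = 115·11 = 1265. TC = 1206 + 297 = 1503. Profit = 1265 − 1503 = -€238.
By producing, the firm covers all variable cost plus €968 of fixed cost; shutting down would lose the full €1206.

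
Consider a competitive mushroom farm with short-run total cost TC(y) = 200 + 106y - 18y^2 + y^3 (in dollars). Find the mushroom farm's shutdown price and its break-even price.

Shutdown price = $25; break-even price = $46

Shutdown price = min AVC. AVC = 106 - 18y + y^2, with vertex at y = 9 and minimum $25.
ATC = 200/y + 106 - 18y + y^2. Setting dATC/dy = −200/y^2 − 18 + 2y = 0 gives y = 10 (since 2·10^3 − 18·10^2 = 200).
min ATC = 200/10 + 106 − 18·10 + 10^2 = $46. That is the break-even price.
Between these two prices the firm operates at a loss; above $46 it earns a profit.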